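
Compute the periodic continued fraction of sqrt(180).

Write x_i = (sqrt(180) + m_i)/d_i with (m_0, d_0) = (0, 1). a_0 = floor(sqrt(180)) = 13, since 13^2 = 169 <= 180 < 196 = 14^2.
Iterate m_{i+1} = d_i*a_i - m_i, d_{i+1} = (180 - m_{i+1}^2)/d_i, a_{i+1} = floor((a_0 + m_{i+1})/d_{i+1}):
  m_1 = 1*13 - 0 = 13, d_1 = (180 - 13^2)/1 = 11/1 = 11, a_1 = floor((13 + 13)/11) = 2.
  m_2 = 11*2 - 13 = 9, d_2 = (180 - 9^2)/11 = 99/11 = 9, a_2 = floor((13 + 9)/9) = 2.
  m_3 = 9*2 - 9 = 9, d_3 = (180 - 9^2)/9 = 99/9 = 11, a_3 = floor((13 + 9)/11) = 2.
  m_4 = 11*2 - 9 = 13, d_4 = (180 - 13^2)/11 = 11/11 = 1, a_4 = floor((13 + 13)/1) = 26.
  m_5 = 1*26 - 13 = 13, d_5 = (180 - 13^2)/1 = 11/1 = 11: (m_5, d_5) = (m_1, d_1) = (13, 11), so from here the quotients repeat a_1, ..., a_4; the period length is 4.
Hence the expansion of sqrt(180) is a_0 = 13 followed by the repeating block 2, 2, 2, 26 (period 4).

[13; (2, 2, 2, 26)]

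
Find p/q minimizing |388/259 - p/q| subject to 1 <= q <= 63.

3/2

Expand x = 388/259 as a continued fraction with the Euclidean algorithm:
  388 = 1*259 + 129, so a_0 = 1.
  259 = 2*129 + 1, so a_1 = 2.
  129 = 129*1 + 0, so a_2 = 129.
so x = [1; 2, 129].
Convergents (p_i = a_i*p_{i-1} + p_{i-2}, q_i = a_i*q_{i-1} + q_{i-2} with p_{-2}=0, p_{-1}=1, q_{-2}=1, q_{-1}=0), until the denominator exceeds 63:
  i=0: a_0=1, p_0 = 1*1 + 0 = 1, q_0 = 1*0 + 1 = 1.
  i=1: a_1=2, p_1 = 2*1 + 1 = 3, q_1 = 2*1 + 0 = 2.
  i=2: a_2=129, p_2 = 129*3 + 1 = 388, q_2 = 129*2 + 1 = 259.
q_2 = 259 > 63, so the last convergent with denominator <= 63 is p_1/q_1 = 3/2.
The closest fraction with denominator <= 63 is either p_1/q_1 or the intermediate fraction (k*p_1 + p_0)/(k*q_1 + q_0) with the largest k >= 1 whose denominator stays <= 63; these approach x as k grows, and every other convergent or intermediate fraction in range is farther away.
Largest k: floor((63 - q_0)/q_1) = floor((63 - 1)/2) = 31.
That gives (31*3 + 1)/(31*2 + 1) = 94/63.
Compare the errors: |x - 3/2| = |388*2 - 3*259|/(259*2) = 1/518, and |x - 94/63| = |388*63 - 94*259|/(259*63) = 98/16317.
Cross-multiplying, 1*16317 = 16317 < 50764 = 98*518, so 1/518 is smaller: the convergent 3/2 is closer to x than 94/63.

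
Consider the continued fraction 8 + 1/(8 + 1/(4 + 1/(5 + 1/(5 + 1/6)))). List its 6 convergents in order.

Using the convergent recurrence p_i = a_i*p_{i-1} + p_{i-2}, q_i = a_i*q_{i-1} + q_{i-2} with p_{-2}=0, p_{-1}=1, q_{-2}=1, q_{-1}=0:
  i=0: a_0=8, p_0 = 8*1 + 0 = 8, q_0 = 8*0 + 1 = 1.
  i=1: a_1=8, p_1 = 8*8 + 1 = 65, q_1 = 8*1 + 0 = 8.
  i=2: a_2=4, p_2 = 4*65 + 8 = 268, q_2 = 4*8 + 1 = 33.
  i=3: a_3=5, p_3 = 5*268 + 65 = 1405, q_3 = 5*33 + 8 = 173.
  i=4: a_4=5, p_4 = 5*1405 + 268 = 7293, q_4 = 5*173 + 33 = 898.
  i=5: a_5=6, p_5 = 6*7293 + 1405 = 45163, q_5 = 6*898 + 173 = 5561.

8/1, 65/8, 268/33, 1405/173, 7293/898, 45163/5561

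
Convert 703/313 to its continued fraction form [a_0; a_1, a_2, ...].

Run the Euclidean algorithm on 703 and 313; the successive quotients are the partial quotients a_0, a_1, ... (each step inverts the fractional part left over by the previous one):
  703 = 2*313 + 77, so a_0 = 2.
  313 = 4*77 + 5, so a_1 = 4.
  77 = 15*5 + 2, so a_2 = 15.
  5 = 2*2 + 1, so a_3 = 2.
  2 = 2*1 + 0, so a_4 = 2.
The remainder reaches 0 after 5 divisions, so the expansion has 5 partial quotients, read off in order.

[2; 4, 15, 2, 2]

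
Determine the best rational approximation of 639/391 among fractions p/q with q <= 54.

Expand x = 639/391 as a continued fraction with the Euclidean algorithm:
  639 = 1*391 + 248, so a_0 = 1.
  391 = 1*248 + 143, so a_1 = 1.
  248 = 1*143 + 105, so a_2 = 1.
  143 = 1*105 + 38, so a_3 = 1.
  105 = 2*38 + 29, so a_4 = 2.
  38 = 1*29 + 9, so a_5 = 1.
  29 = 3*9 + 2, so a_6 = 3.
  9 = 4*2 + 1, so a_7 = 4.
  2 = 2*1 + 0, so a_8 = 2.
so x = [1; 1, 1, 1, 2, 1, 3, 4, 2].
Convergents (p_i = a_i*p_{i-1} + p_{i-2}, q_i = a_i*q_{i-1} + q_{i-2} with p_{-2}=0, p_{-1}=1, q_{-2}=1, q_{-1}=0), until the denominator exceeds 54:
  i=0: a_0=1, p_0 = 1*1 + 0 = 1, q_0 = 1*0 + 1 = 1.
  i=1: a_1=1, p_1 = 1*1 + 1 = 2, q_1 = 1*1 + 0 = 1.
  i=2: a_2=1, p_2 = 1*2 + 1 = 3, q_2 = 1*1 + 1 = 2.
  i=3: a_3=1, p_3 = 1*3 + 2 = 5, q_3 = 1*2 + 1 = 3.
  i=4: a_4=2, p_4 = 2*5 + 3 = 13, q_4 = 2*3 + 2 = 8.
  i=5: a_5=1, p_5 = 1*13 + 5 = 18, q_5 = 1*8 + 3 = 11.
  i=6: a_6=3, p_6 = 3*18 + 13 = 67, q_6 = 3*11 + 8 = 41.
  i=7: a_7=4, p_7 = 4*67 + 18 = 286, q_7 = 4*41 + 11 = 175.
q_7 = 175 > 54, so the last convergent with denominator <= 54 is p_6/q_6 = 67/41.
The closest fraction with denominator <= 54 is either p_6/q_6 or the intermediate fraction (k*p_6 + p_5)/(k*q_6 + q_5) with the largest k >= 1 whose denominator stays <= 54; these approach x as k grows, and every other convergent or intermediate fraction in range is farther away.
Largest k: floor((54 - q_5)/q_6) = floor((54 - 11)/41) = 1.
That gives (1*67 + 18)/(1*41 + 11) = 85/52.
Compare the errors: |x - 67/41| = |639*41 - 67*391|/(391*41) = 2/16031, and |x - 85/52| = |639*52 - 85*391|/(391*52) = 7/20332.
Cross-multiplying, 2*20332 = 40664 < 112217 = 7*16031, so 2/16031 is smaller: the convergent 67/41 is closer to x than 85/52.

67/41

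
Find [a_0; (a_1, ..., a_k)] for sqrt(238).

Write x_i = (sqrt(238) + m_i)/d_i with (m_0, d_0) = (0, 1). a_0 = floor(sqrt(238)) = 15, since 15^2 = 225 <= 238 < 256 = 16^2.
Iterate m_{i+1} = d_i*a_i - m_i, d_{i+1} = (238 - m_{i+1}^2)/d_i, a_{i+1} = floor((a_0 + m_{i+1})/d_{i+1}):
  m_1 = 1*15 - 0 = 15, d_1 = (238 - 15^2)/1 = 13/1 = 13, a_1 = floor((15 + 15)/13) = 2.
  m_2 = 13*2 - 15 = 11, d_2 = (238 - 11^2)/13 = 117/13 = 9, a_2 = floor((15 + 11)/9) = 2.
  m_3 = 9*2 - 11 = 7, d_3 = (238 - 7^2)/9 = 189/9 = 21, a_3 = floor((15 + 7)/21) = 1.
  m_4 = 21*1 - 7 = 14, d_4 = (238 - 14^2)/21 = 42/21 = 2, a_4 = floor((15 + 14)/2) = 14.
  m_5 = 2*14 - 14 = 14, d_5 = (238 - 14^2)/2 = 42/2 = 21, a_5 = floor((15 + 14)/21) = 1.
  m_6 = 21*1 - 14 = 7, d_6 = (238 - 7^2)/21 = 189/21 = 9, a_6 = floor((15 + 7)/9) = 2.
  m_7 = 9*2 - 7 = 11, d_7 = (238 - 11^2)/9 = 117/9 = 13, a_7 = floor((15 + 11)/13) = 2.
  m_8 = 13*2 - 11 = 15, d_8 = (238 - 15^2)/13 = 13/13 = 1, a_8 = floor((15 + 15)/1) = 30.
  m_9 = 1*30 - 15 = 15, d_9 = (238 - 15^2)/1 = 13/1 = 13: (m_9, d_9) = (m_1, d_1) = (15, 13), so from here the quotients repeat a_1, ..., a_8; the period length is 8.
Hence the expansion of sqrt(238) is a_0 = 15 followed by the repeating block 2, 2, 1, 14, 1, 2, 2, 30 (period 8).

[15; (2, 2, 1, 14, 1, 2, 2, 30)]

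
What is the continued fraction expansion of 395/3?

[131; 1, 2]

Run the Euclidean algorithm on 395 and 3; the successive quotients are the partial quotients a_0, a_1, ... (each step inverts the fractional part left over by the previous one):
  395 = 131*3 + 2, so a_0 = 131.
  3 = 1*2 + 1, so a_1 = 1.
  2 = 2*1 + 0, so a_2 = 2.
The remainder reaches 0 after 3 divisions, so the expansion has 3 partial quotients, read off in order.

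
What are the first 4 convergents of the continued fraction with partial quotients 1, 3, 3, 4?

1/1, 4/3, 13/10, 56/43

Using the convergent recurrence p_i = a_i*p_{i-1} + p_{i-2}, q_i = a_i*q_{i-1} + q_{i-2} with p_{-2}=0, p_{-1}=1, q_{-2}=1, q_{-1}=0:
  i=0: a_0=1, p_0 = 1*1 + 0 = 1, q_0 = 1*0 + 1 = 1.
  i=1: a_1=3, p_1 = 3*1 + 1 = 4, q_1 = 3*1 + 0 = 3.
  i=2: a_2=3, p_2 = 3*4 + 1 = 13, q_2 = 3*3 + 1 = 10.
  i=3: a_3=4, p_3 = 4*13 + 4 = 56, q_3 = 4*10 + 3 = 43.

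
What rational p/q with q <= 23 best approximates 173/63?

11/4

Expand x = 173/63 as a continued fraction with the Euclidean algorithm:
  173 = 2*63 + 47, so a_0 = 2.
  63 = 1*47 + 16, so a_1 = 1.
  47 = 2*16 + 15, so a_2 = 2.
  16 = 1*15 + 1, so a_3 = 1.
  15 = 15*1 + 0, so a_4 = 15.
so x = [2; 1, 2, 1, 15].
Convergents (p_i = a_i*p_{i-1} + p_{i-2}, q_i = a_i*q_{i-1} + q_{i-2} with p_{-2}=0, p_{-1}=1, q_{-2}=1, q_{-1}=0), until the denominator exceeds 23:
  i=0: a_0=2, p_0 = 2*1 + 0 = 2, q_0 = 2*0 + 1 = 1.
  i=1: a_1=1, p_1 = 1*2 + 1 = 3, q_1 = 1*1 + 0 = 1.
  i=2: a_2=2, p_2 = 2*3 + 2 = 8, q_2 = 2*1 + 1 = 3.
  i=3: a_3=1, p_3 = 1*8 + 3 = 11, q_3 = 1*3 + 1 = 4.
  i=4: a_4=15, p_4 = 15*11 + 8 = 173, q_4 = 15*4 + 3 = 63.
q_4 = 63 > 23, so the last convergent with denominator <= 23 is p_3/q_3 = 11/4.
The closest fraction with denominator <= 23 is either p_3/q_3 or the intermediate fraction (k*p_3 + p_2)/(k*q_3 + q_2) with the largest k >= 1 whose denominator stays <= 23; these approach x as k grows, and every other convergent or intermediate fraction in range is farther away.
Largest k: floor((23 - q_2)/q_3) = floor((23 - 3)/4) = 5.
That gives (5*11 + 8)/(5*4 + 3) = 63/23.
Compare the errors: |x - 11/4| = |173*4 - 11*63|/(63*4) = 1/252, and |x - 63/23| = |173*23 - 63*63|/(63*23) = 10/1449.
Cross-multiplying, 1*1449 = 1449 < 2520 = 10*252, so 1/252 is smaller: the convergent 11/4 is closer to x than 63/23.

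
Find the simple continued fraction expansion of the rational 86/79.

[1; 11, 3, 2]

Run the Euclidean algorithm on 86 and 79; the successive quotients are the partial quotients a_0, a_1, ... (each step inverts the fractional part left over by the previous one):
  86 = 1*79 + 7, so a_0 = 1.
  79 = 11*7 + 2, so a_1 = 11.
  7 = 3*2 + 1, so a_2 = 3.
  2 = 2*1 + 0, so a_3 = 2.
The remainder reaches 0 after 4 divisions, so the expansion has 4 partial quotients, read off in order.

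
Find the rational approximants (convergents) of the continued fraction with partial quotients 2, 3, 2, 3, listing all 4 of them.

Using the convergent recurrence p_i = a_i*p_{i-1} + p_{i-2}, q_i = a_i*q_{i-1} + q_{i-2} with p_{-2}=0, p_{-1}=1, q_{-2}=1, q_{-1}=0:
  i=0: a_0=2, p_0 = 2*1 + 0 = 2, q_0 = 2*0 + 1 = 1.
  i=1: a_1=3, p_1 = 3*2 + 1 = 7, q_1 = 3*1 + 0 = 3.
  i=2: a_2=2, p_2 = 2*7 + 2 = 16, q_2 = 2*3 + 1 = 7.
  i=3: a_3=3, p_3 = 3*16 + 7 = 55, q_3 = 3*7 + 3 = 24.

2/1, 7/3, 16/7, 55/24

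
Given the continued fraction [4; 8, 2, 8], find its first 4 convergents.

Using the convergent recurrence p_i = a_i*p_{i-1} + p_{i-2}, q_i = a_i*q_{i-1} + q_{i-2} with p_{-2}=0, p_{-1}=1, q_{-2}=1, q_{-1}=0:
  i=0: a_0=4, p_0 = 4*1 + 0 = 4, q_0 = 4*0 + 1 = 1.
  i=1: a_1=8, p_1 = 8*4 + 1 = 33, q_1 = 8*1 + 0 = 8.
  i=2: a_2=2, p_2 = 2*33 + 4 = 70, q_2 = 2*8 + 1 = 17.
  i=3: a_3=8, p_3 = 8*70 + 33 = 593, q_3 = 8*17 + 8 = 144.

4/1, 33/8, 70/17, 593/144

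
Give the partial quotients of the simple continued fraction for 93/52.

Run the Euclidean algorithm on 93 and 52; the successive quotients are the partial quotients a_0, a_1, ... (each step inverts the fractional part left over by the previous one):
  93 = 1*52 + 41, so a_0 = 1.
  52 = 1*41 + 11, so a_1 = 1.
  41 = 3*11 + 8, so a_2 = 3.
  11 = 1*8 + 3, so a_3 = 1.
  8 = 2*3 + 2, so a_4 = 2.
  3 = 1*2 + 1, so a_5 = 1.
  2 = 2*1 + 0, so a_6 = 2.
The remainder reaches 0 after 7 divisions, so the expansion has 7 partial quotients, read off in order.

[1; 1, 3, 1, 2, 1, 2]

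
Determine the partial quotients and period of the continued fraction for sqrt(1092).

Write x_i = (sqrt(1092) + m_i)/d_i with (m_0, d_0) = (0, 1). a_0 = floor(sqrt(1092)) = 33, since 33^2 = 1089 <= 1092 < 1156 = 34^2.
Iterate m_{i+1} = d_i*a_i - m_i, d_{i+1} = (1092 - m_{i+1}^2)/d_i, a_{i+1} = floor((a_0 + m_{i+1})/d_{i+1}):
  m_1 = 1*33 - 0 = 33, d_1 = (1092 - 33^2)/1 = 3/1 = 3, a_1 = floor((33 + 33)/3) = 22.
  m_2 = 3*22 - 33 = 33, d_2 = (1092 - 33^2)/3 = 3/3 = 1, a_2 = floor((33 + 33)/1) = 66.
  m_3 = 1*66 - 33 = 33, d_3 = (1092 - 33^2)/1 = 3/1 = 3: (m_3, d_3) = (m_1, d_1) = (33, 3), so from here the quotients repeat a_1, a_2; the period length is 2.
Hence the expansion of sqrt(1092) is a_0 = 33 followed by the repeating block 22, 66 (period 2).

[33; (22, 66)]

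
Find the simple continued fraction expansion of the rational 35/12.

Run the Euclidean algorithm on 35 and 12; the successive quotients are the partial quotients a_0, a_1, ... (each step inverts the fractional part left over by the previous one):
  35 = 2*12 + 11, so a_0 = 2.
  12 = 1*11 + 1, so a_1 = 1.
  11 = 11*1 + 0, so a_2 = 11.
The remainder reaches 0 after 3 divisions, so the expansion has 3 partial quotients, read off in order.

[2; 1, 11]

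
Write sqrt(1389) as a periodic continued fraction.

Write x_i = (sqrt(1389) + m_i)/d_i with (m_0, d_0) = (0, 1). a_0 = floor(sqrt(1389)) = 37, since 37^2 = 1369 <= 1389 < 1444 = 38^2.
Iterate m_{i+1} = d_i*a_i - m_i, d_{i+1} = (1389 - m_{i+1}^2)/d_i, a_{i+1} = floor((a_0 + m_{i+1})/d_{i+1}):
  m_1 = 1*37 - 0 = 37, d_1 = (1389 - 37^2)/1 = 20/1 = 20, a_1 = floor((37 + 37)/20) = 3.
  m_2 = 20*3 - 37 = 23, d_2 = (1389 - 23^2)/20 = 860/20 = 43, a_2 = floor((37 + 23)/43) = 1.
  m_3 = 43*1 - 23 = 20, d_3 = (1389 - 20^2)/43 = 989/43 = 23, a_3 = floor((37 + 20)/23) = 2.
  m_4 = 23*2 - 20 = 26, d_4 = (1389 - 26^2)/23 = 713/23 = 31, a_4 = floor((37 + 26)/31) = 2.
  m_5 = 31*2 - 26 = 36, d_5 = (1389 - 36^2)/31 = 93/31 = 3, a_5 = floor((37 + 36)/3) = 24.
  m_6 = 3*24 - 36 = 36, d_6 = (1389 - 36^2)/3 = 93/3 = 31, a_6 = floor((37 + 36)/31) = 2.
  m_7 = 31*2 - 36 = 26, d_7 = (1389 - 26^2)/31 = 713/31 = 23, a_7 = floor((37 + 26)/23) = 2.
  m_8 = 23*2 - 26 = 20, d_8 = (1389 - 20^2)/23 = 989/23 = 43, a_8 = floor((37 + 20)/43) = 1.
  m_9 = 43*1 - 20 = 23, d_9 = (1389 - 23^2)/43 = 860/43 = 20, a_9 = floor((37 + 23)/20) = 3.
  m_10 = 20*3 - 23 = 37, d_10 = (1389 - 37^2)/20 = 20/20 = 1, a_10 = floor((37 + 37)/1) = 74.
  m_11 = 1*74 - 37 = 37, d_11 = (1389 - 37^2)/1 = 20/1 = 20: (m_11, d_11) = (m_1, d_1) = (37, 20), so from here the quotients repeat a_1, ..., a_10; the period length is 10.
Hence the expansion of sqrt(1389) is a_0 = 37 followed by the repeating block 3, 1, 2, 2, 24, 2, 2, 1, 3, 74 (period 10).

[37; (3, 1, 2, 2, 24, 2, 2, 1, 3, 74)]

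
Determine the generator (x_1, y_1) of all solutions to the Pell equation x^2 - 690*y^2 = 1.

First expand sqrt(690) as a continued fraction. With x_i = (sqrt(690) + m_i)/d_i and (m_0, d_0) = (0, 1): a_0 = floor(sqrt(690)) = 26, since 26^2 = 676 <= 690 < 729 = 27^2.
Iterate m_{i+1} = d_i*a_i - m_i, d_{i+1} = (690 - m_{i+1}^2)/d_i, a_{i+1} = floor((a_0 + m_{i+1})/d_{i+1}):
  m_1 = 1*26 - 0 = 26, d_1 = (690 - 26^2)/1 = 14/1 = 14, a_1 = floor((26 + 26)/14) = 3.
  m_2 = 14*3 - 26 = 16, d_2 = (690 - 16^2)/14 = 434/14 = 31, a_2 = floor((26 + 16)/31) = 1.
  m_3 = 31*1 - 16 = 15, d_3 = (690 - 15^2)/31 = 465/31 = 15, a_3 = floor((26 + 15)/15) = 2.
  m_4 = 15*2 - 15 = 15, d_4 = (690 - 15^2)/15 = 465/15 = 31, a_4 = floor((26 + 15)/31) = 1.
  m_5 = 31*1 - 15 = 16, d_5 = (690 - 16^2)/31 = 434/31 = 14, a_5 = floor((26 + 16)/14) = 3.
  m_6 = 14*3 - 16 = 26, d_6 = (690 - 26^2)/14 = 14/14 = 1, a_6 = floor((26 + 26)/1) = 52.
  m_7 = 1*52 - 26 = 26, d_7 = (690 - 26^2)/1 = 14/1 = 14: (m_7, d_7) = (m_1, d_1) = (26, 14), so from here the quotients repeat a_1, ..., a_6; the period length is 6.
So sqrt(690) = [26; (3, 1, 2, 1, 3, 52)] with period length k = 6.
k is even, so the fundamental solution of x^2 - 690y^2 = 1 is (p_{k-1}, q_{k-1}) = (p_5, q_5); compute convergents through index 5.
Convergents (p_i = a_i*p_{i-1} + p_{i-2}, q_i = a_i*q_{i-1} + q_{i-2} with p_{-2}=0, p_{-1}=1, q_{-2}=1, q_{-1}=0):
  i=0: a_0=26, p_0 = 26*1 + 0 = 26, q_0 = 26*0 + 1 = 1.
  i=1: a_1=3, p_1 = 3*26 + 1 = 79, q_1 = 3*1 + 0 = 3.
  i=2: a_2=1, p_2 = 1*79 + 26 = 105, q_2 = 1*3 + 1 = 4.
  i=3: a_3=2, p_3 = 2*105 + 79 = 289, q_3 = 2*4 + 3 = 11.
  i=4: a_4=1, p_4 = 1*289 + 105 = 394, q_4 = 1*11 + 4 = 15.
  i=5: a_5=3, p_5 = 3*394 + 289 = 1471, q_5 = 3*15 + 11 = 56.
Check: 1471^2 - 690*56^2 = 2163841 - 2163840 = 1, so (x, y) = (1471, 56) solves the equation, and by the theorem it is the least positive solution.

(x, y) = (1471, 56)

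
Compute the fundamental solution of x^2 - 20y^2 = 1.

(x, y) = (9, 2)

First expand sqrt(20) as a continued fraction. With x_i = (sqrt(20) + m_i)/d_i and (m_0, d_0) = (0, 1): a_0 = floor(sqrt(20)) = 4, since 4^2 = 16 <= 20 < 25 = 5^2.
Iterate m_{i+1} = d_i*a_i - m_i, d_{i+1} = (20 - m_{i+1}^2)/d_i, a_{i+1} = floor((a_0 + m_{i+1})/d_{i+1}):
  m_1 = 1*4 - 0 = 4, d_1 = (20 - 4^2)/1 = 4/1 = 4, a_1 = floor((4 + 4)/4) = 2.
  m_2 = 4*2 - 4 = 4, d_2 = (20 - 4^2)/4 = 4/4 = 1, a_2 = floor((4 + 4)/1) = 8.
  m_3 = 1*8 - 4 = 4, d_3 = (20 - 4^2)/1 = 4/1 = 4: (m_3, d_3) = (m_1, d_1) = (4, 4), so from here the quotients repeat a_1, a_2; the period length is 2.
So sqrt(20) = [4; (2, 8)] with period length k = 2.
k is even, so the fundamental solution of x^2 - 20y^2 = 1 is (p_{k-1}, q_{k-1}) = (p_1, q_1); compute convergents through index 1.
Convergents (p_i = a_i*p_{i-1} + p_{i-2}, q_i = a_i*q_{i-1} + q_{i-2} with p_{-2}=0, p_{-1}=1, q_{-2}=1, q_{-1}=0):
  i=0: a_0=4, p_0 = 4*1 + 0 = 4, q_0 = 4*0 + 1 = 1.
  i=1: a_1=2, p_1 = 2*4 + 1 = 9, q_1 = 2*1 + 0 = 2.
Check: 9^2 - 20*2^2 = 81 - 80 = 1, so (x, y) = (9, 2) solves the equation, and by the theorem it is the least positive solution.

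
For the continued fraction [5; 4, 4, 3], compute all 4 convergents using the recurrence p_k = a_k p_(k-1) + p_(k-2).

5/1, 21/4, 89/17, 288/55

Using the convergent recurrence p_i = a_i*p_{i-1} + p_{i-2}, q_i = a_i*q_{i-1} + q_{i-2} with p_{-2}=0, p_{-1}=1, q_{-2}=1, q_{-1}=0:
  i=0: a_0=5, p_0 = 5*1 + 0 = 5, q_0 = 5*0 + 1 = 1.
  i=1: a_1=4, p_1 = 4*5 + 1 = 21, q_1 = 4*1 + 0 = 4.
  i=2: a_2=4, p_2 = 4*21 + 5 = 89, q_2 = 4*4 + 1 = 17.
  i=3: a_3=3, p_3 = 3*89 + 21 = 288, q_3 = 3*17 + 4 = 55.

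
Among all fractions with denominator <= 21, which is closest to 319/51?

Expand x = 319/51 as a continued fraction with the Euclidean algorithm:
  319 = 6*51 + 13, so a_0 = 6.
  51 = 3*13 + 12, so a_1 = 3.
  13 = 1*12 + 1, so a_2 = 1.
  12 = 12*1 + 0, so a_3 = 12.
so x = [6; 3, 1, 12].
Convergents (p_i = a_i*p_{i-1} + p_{i-2}, q_i = a_i*q_{i-1} + q_{i-2} with p_{-2}=0, p_{-1}=1, q_{-2}=1, q_{-1}=0), until the denominator exceeds 21:
  i=0: a_0=6, p_0 = 6*1 + 0 = 6, q_0 = 6*0 + 1 = 1.
  i=1: a_1=3, p_1 = 3*6 + 1 = 19, q_1 = 3*1 + 0 = 3.
  i=2: a_2=1, p_2 = 1*19 + 6 = 25, q_2 = 1*3 + 1 = 4.
  i=3: a_3=12, p_3 = 12*25 + 19 = 319, q_3 = 12*4 + 3 = 51.
q_3 = 51 > 21, so the last convergent with denominator <= 21 is p_2/q_2 = 25/4.
The closest fraction with denominator <= 21 is either p_2/q_2 or the intermediate fraction (k*p_2 + p_1)/(k*q_2 + q_1) with the largest k >= 1 whose denominator stays <= 21; these approach x as k grows, and every other convergent or intermediate fraction in range is farther away.
Largest k: floor((21 - q_1)/q_2) = floor((21 - 3)/4) = 4.
That gives (4*25 + 19)/(4*4 + 3) = 119/19.
Compare the errors: |x - 25/4| = |319*4 - 25*51|/(51*4) = 1/204, and |x - 119/19| = |319*19 - 119*51|/(51*19) = 8/969.
Cross-multiplying, 1*969 = 969 < 1632 = 8*204, so 1/204 is smaller: the convergent 25/4 is closer to x than 119/19.

25/4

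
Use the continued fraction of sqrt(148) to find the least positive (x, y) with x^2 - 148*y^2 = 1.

(x, y) = (73, 6)

First expand sqrt(148) as a continued fraction. With x_i = (sqrt(148) + m_i)/d_i and (m_0, d_0) = (0, 1): a_0 = floor(sqrt(148)) = 12, since 12^2 = 144 <= 148 < 169 = 13^2.
Iterate m_{i+1} = d_i*a_i - m_i, d_{i+1} = (148 - m_{i+1}^2)/d_i, a_{i+1} = floor((a_0 + m_{i+1})/d_{i+1}):
  m_1 = 1*12 - 0 = 12, d_1 = (148 - 12^2)/1 = 4/1 = 4, a_1 = floor((12 + 12)/4) = 6.
  m_2 = 4*6 - 12 = 12, d_2 = (148 - 12^2)/4 = 4/4 = 1, a_2 = floor((12 + 12)/1) = 24.
  m_3 = 1*24 - 12 = 12, d_3 = (148 - 12^2)/1 = 4/1 = 4: (m_3, d_3) = (m_1, d_1) = (12, 4), so from here the quotients repeat a_1, a_2; the period length is 2.
So sqrt(148) = [12; (6, 24)] with period length k = 2.
k is even, so the fundamental solution of x^2 - 148y^2 = 1 is (p_{k-1}, q_{k-1}) = (p_1, q_1); compute convergents through index 1.
Convergents (p_i = a_i*p_{i-1} + p_{i-2}, q_i = a_i*q_{i-1} + q_{i-2} with p_{-2}=0, p_{-1}=1, q_{-2}=1, q_{-1}=0):
  i=0: a_0=12, p_0 = 12*1 + 0 = 12, q_0 = 12*0 + 1 = 1.
  i=1: a_1=6, p_1 = 6*12 + 1 = 73, q_1 = 6*1 + 0 = 6.
Check: 73^2 - 148*6^2 = 5329 - 5328 = 1, so (x, y) = (73, 6) solves the equation, and by the theorem it is the least positive solution.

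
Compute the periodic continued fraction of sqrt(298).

[17; (3, 1, 4, 5, 1, 1, 5, 4, 1, 3, 34)]

Write x_i = (sqrt(298) + m_i)/d_i with (m_0, d_0) = (0, 1). a_0 = floor(sqrt(298)) = 17, since 17^2 = 289 <= 298 < 324 = 18^2.
Iterate m_{i+1} = d_i*a_i - m_i, d_{i+1} = (298 - m_{i+1}^2)/d_i, a_{i+1} = floor((a_0 + m_{i+1})/d_{i+1}):
  m_1 = 1*17 - 0 = 17, d_1 = (298 - 17^2)/1 = 9/1 = 9, a_1 = floor((17 + 17)/9) = 3.
  m_2 = 9*3 - 17 = 10, d_2 = (298 - 10^2)/9 = 198/9 = 22, a_2 = floor((17 + 10)/22) = 1.
  m_3 = 22*1 - 10 = 12, d_3 = (298 - 12^2)/22 = 154/22 = 7, a_3 = floor((17 + 12)/7) = 4.
  m_4 = 7*4 - 12 = 16, d_4 = (298 - 16^2)/7 = 42/7 = 6, a_4 = floor((17 + 16)/6) = 5.
  m_5 = 6*5 - 16 = 14, d_5 = (298 - 14^2)/6 = 102/6 = 17, a_5 = floor((17 + 14)/17) = 1.
  m_6 = 17*1 - 14 = 3, d_6 = (298 - 3^2)/17 = 289/17 = 17, a_6 = floor((17 + 3)/17) = 1.
  m_7 = 17*1 - 3 = 14, d_7 = (298 - 14^2)/17 = 102/17 = 6, a_7 = floor((17 + 14)/6) = 5.
  m_8 = 6*5 - 14 = 16, d_8 = (298 - 16^2)/6 = 42/6 = 7, a_8 = floor((17 + 16)/7) = 4.
  m_9 = 7*4 - 16 = 12, d_9 = (298 - 12^2)/7 = 154/7 = 22, a_9 = floor((17 + 12)/22) = 1.
  m_10 = 22*1 - 12 = 10, d_10 = (298 - 10^2)/22 = 198/22 = 9, a_10 = floor((17 + 10)/9) = 3.
  m_11 = 9*3 - 10 = 17, d_11 = (298 - 17^2)/9 = 9/9 = 1, a_11 = floor((17 + 17)/1) = 34.
  m_12 = 1*34 - 17 = 17, d_12 = (298 - 17^2)/1 = 9/1 = 9: (m_12, d_12) = (m_1, d_1) = (17, 9), so from here the quotients repeat a_1, ..., a_11; the period length is 11.
Hence the expansion of sqrt(298) is a_0 = 17 followed by the repeating block 3, 1, 4, 5, 1, 1, 5, 4, 1, 3, 34 (period 11).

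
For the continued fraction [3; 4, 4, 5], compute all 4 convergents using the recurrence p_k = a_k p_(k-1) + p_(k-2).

Using the convergent recurrence p_i = a_i*p_{i-1} + p_{i-2}, q_i = a_i*q_{i-1} + q_{i-2} with p_{-2}=0, p_{-1}=1, q_{-2}=1, q_{-1}=0:
  i=0: a_0=3, p_0 = 3*1 + 0 = 3, q_0 = 3*0 + 1 = 1.
  i=1: a_1=4, p_1 = 4*3 + 1 = 13, q_1 = 4*1 + 0 = 4.
  i=2: a_2=4, p_2 = 4*13 + 3 = 55, q_2 = 4*4 + 1 = 17.
  i=3: a_3=5, p_3 = 5*55 + 13 = 288, q_3 = 5*17 + 4 = 89.

3/1, 13/4, 55/17, 288/89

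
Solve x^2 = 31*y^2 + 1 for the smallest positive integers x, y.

First expand sqrt(31) as a continued fraction. With x_i = (sqrt(31) + m_i)/d_i and (m_0, d_0) = (0, 1): a_0 = floor(sqrt(31)) = 5, since 5^2 = 25 <= 31 < 36 = 6^2.
Iterate m_{i+1} = d_i*a_i - m_i, d_{i+1} = (31 - m_{i+1}^2)/d_i, a_{i+1} = floor((a_0 + m_{i+1})/d_{i+1}):
  m_1 = 1*5 - 0 = 5, d_1 = (31 - 5^2)/1 = 6/1 = 6, a_1 = floor((5 + 5)/6) = 1.
  m_2 = 6*1 - 5 = 1, d_2 = (31 - 1^2)/6 = 30/6 = 5, a_2 = floor((5 + 1)/5) = 1.
  m_3 = 5*1 - 1 = 4, d_3 = (31 - 4^2)/5 = 15/5 = 3, a_3 = floor((5 + 4)/3) = 3.
  m_4 = 3*3 - 4 = 5, d_4 = (31 - 5^2)/3 = 6/3 = 2, a_4 = floor((5 + 5)/2) = 5.
  m_5 = 2*5 - 5 = 5, d_5 = (31 - 5^2)/2 = 6/2 = 3, a_5 = floor((5 + 5)/3) = 3.
  m_6 = 3*3 - 5 = 4, d_6 = (31 - 4^2)/3 = 15/3 = 5, a_6 = floor((5 + 4)/5) = 1.
  m_7 = 5*1 - 4 = 1, d_7 = (31 - 1^2)/5 = 30/5 = 6, a_7 = floor((5 + 1)/6) = 1.
  m_8 = 6*1 - 1 = 5, d_8 = (31 - 5^2)/6 = 6/6 = 1, a_8 = floor((5 + 5)/1) = 10.
  m_9 = 1*10 - 5 = 5, d_9 = (31 - 5^2)/1 = 6/1 = 6: (m_9, d_9) = (m_1, d_1) = (5, 6), so from here the quotients repeat a_1, ..., a_8; the period length is 8.
So sqrt(31) = [5; (1, 1, 3, 5, 3, 1, 1, 10)] with period length k = 8.
k is even, so the fundamental solution of x^2 - 31y^2 = 1 is (p_{k-1}, q_{k-1}) = (p_7, q_7); compute convergents through index 7.
Convergents (p_i = a_i*p_{i-1} + p_{i-2}, q_i = a_i*q_{i-1} + q_{i-2} with p_{-2}=0, p_{-1}=1, q_{-2}=1, q_{-1}=0):
  i=0: a_0=5, p_0 = 5*1 + 0 = 5, q_0 = 5*0 + 1 = 1.
  i=1: a_1=1, p_1 = 1*5 + 1 = 6, q_1 = 1*1 + 0 = 1.
  i=2: a_2=1, p_2 = 1*6 + 5 = 11, q_2 = 1*1 + 1 = 2.
  i=3: a_3=3, p_3 = 3*11 + 6 = 39, q_3 = 3*2 + 1 = 7.
  i=4: a_4=5, p_4 = 5*39 + 11 = 206, q_4 = 5*7 + 2 = 37.
  i=5: a_5=3, p_5 = 3*206 + 39 = 657, q_5 = 3*37 + 7 = 118.
  i=6: a_6=1, p_6 = 1*657 + 206 = 863, q_6 = 1*118 + 37 = 155.
  i=7: a_7=1, p_7 = 1*863 + 657 = 1520, q_7 = 1*155 + 118 = 273.
Check: 1520^2 - 31*273^2 = 2310400 - 2310399 = 1, so (x, y) = (1520, 273) solves the equation, and by the theorem it is the least positive solution.

(x, y) = (1520, 273)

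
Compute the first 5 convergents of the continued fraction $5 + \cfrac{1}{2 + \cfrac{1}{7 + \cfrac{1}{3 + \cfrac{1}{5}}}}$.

5/1, 11/2, 82/15, 257/47, 1367/250

Using the convergent recurrence p_i = a_i*p_{i-1} + p_{i-2}, q_i = a_i*q_{i-1} + q_{i-2} with p_{-2}=0, p_{-1}=1, q_{-2}=1, q_{-1}=0:
  i=0: a_0=5, p_0 = 5*1 + 0 = 5, q_0 = 5*0 + 1 = 1.
  i=1: a_1=2, p_1 = 2*5 + 1 = 11, q_1 = 2*1 + 0 = 2.
  i=2: a_2=7, p_2 = 7*11 + 5 = 82, q_2 = 7*2 + 1 = 15.
  i=3: a_3=3, p_3 = 3*82 + 11 = 257, q_3 = 3*15 + 2 = 47.
  i=4: a_4=5, p_4 = 5*257 + 82 = 1367, q_4 = 5*47 + 15 = 250.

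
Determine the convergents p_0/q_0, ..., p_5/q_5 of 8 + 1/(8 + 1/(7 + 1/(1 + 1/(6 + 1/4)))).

Using the convergent recurrence p_i = a_i*p_{i-1} + p_{i-2}, q_i = a_i*q_{i-1} + q_{i-2} with p_{-2}=0, p_{-1}=1, q_{-2}=1, q_{-1}=0:
  i=0: a_0=8, p_0 = 8*1 + 0 = 8, q_0 = 8*0 + 1 = 1.
  i=1: a_1=8, p_1 = 8*8 + 1 = 65, q_1 = 8*1 + 0 = 8.
  i=2: a_2=7, p_2 = 7*65 + 8 = 463, q_2 = 7*8 + 1 = 57.
  i=3: a_3=1, p_3 = 1*463 + 65 = 528, q_3 = 1*57 + 8 = 65.
  i=4: a_4=6, p_4 = 6*528 + 463 = 3631, q_4 = 6*65 + 57 = 447.
  i=5: a_5=4, p_5 = 4*3631 + 528 = 15052, q_5 = 4*447 + 65 = 1853.

8/1, 65/8, 463/57, 528/65, 3631/447, 15052/1853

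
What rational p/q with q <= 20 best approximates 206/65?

19/6

Expand x = 206/65 as a continued fraction with the Euclidean algorithm:
  206 = 3*65 + 11, so a_0 = 3.
  65 = 5*11 + 10, so a_1 = 5.
  11 = 1*10 + 1, so a_2 = 1.
  10 = 10*1 + 0, so a_3 = 10.
so x = [3; 5, 1, 10].
Convergents (p_i = a_i*p_{i-1} + p_{i-2}, q_i = a_i*q_{i-1} + q_{i-2} with p_{-2}=0, p_{-1}=1, q_{-2}=1, q_{-1}=0), until the denominator exceeds 20:
  i=0: a_0=3, p_0 = 3*1 + 0 = 3, q_0 = 3*0 + 1 = 1.
  i=1: a_1=5, p_1 = 5*3 + 1 = 16, q_1 = 5*1 + 0 = 5.
  i=2: a_2=1, p_2 = 1*16 + 3 = 19, q_2 = 1*5 + 1 = 6.
  i=3: a_3=10, p_3 = 10*19 + 16 = 206, q_3 = 10*6 + 5 = 65.
q_3 = 65 > 20, so the last convergent with denominator <= 20 is p_2/q_2 = 19/6.
The closest fraction with denominator <= 20 is either p_2/q_2 or the intermediate fraction (k*p_2 + p_1)/(k*q_2 + q_1) with the largest k >= 1 whose denominator stays <= 20; these approach x as k grows, and every other convergent or intermediate fraction in range is farther away.
Largest k: floor((20 - q_1)/q_2) = floor((20 - 5)/6) = 2.
That gives (2*19 + 16)/(2*6 + 5) = 54/17.
Compare the errors: |x - 19/6| = |206*6 - 19*65|/(65*6) = 1/390, and |x - 54/17| = |206*17 - 54*65|/(65*17) = 8/1105.
Cross-multiplying, 1*1105 = 1105 < 3120 = 8*390, so 1/390 is smaller: the convergent 19/6 is closer to x than 54/17.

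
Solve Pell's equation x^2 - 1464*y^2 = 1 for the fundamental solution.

First expand sqrt(1464) as a continued fraction. With x_i = (sqrt(1464) + m_i)/d_i and (m_0, d_0) = (0, 1): a_0 = floor(sqrt(1464)) = 38, since 38^2 = 1444 <= 1464 < 1521 = 39^2.
Iterate m_{i+1} = d_i*a_i - m_i, d_{i+1} = (1464 - m_{i+1}^2)/d_i, a_{i+1} = floor((a_0 + m_{i+1})/d_{i+1}):
  m_1 = 1*38 - 0 = 38, d_1 = (1464 - 38^2)/1 = 20/1 = 20, a_1 = floor((38 + 38)/20) = 3.
  m_2 = 20*3 - 38 = 22, d_2 = (1464 - 22^2)/20 = 980/20 = 49, a_2 = floor((38 + 22)/49) = 1.
  m_3 = 49*1 - 22 = 27, d_3 = (1464 - 27^2)/49 = 735/49 = 15, a_3 = floor((38 + 27)/15) = 4.
  m_4 = 15*4 - 27 = 33, d_4 = (1464 - 33^2)/15 = 375/15 = 25, a_4 = floor((38 + 33)/25) = 2.
  m_5 = 25*2 - 33 = 17, d_5 = (1464 - 17^2)/25 = 1175/25 = 47, a_5 = floor((38 + 17)/47) = 1.
  m_6 = 47*1 - 17 = 30, d_6 = (1464 - 30^2)/47 = 564/47 = 12, a_6 = floor((38 + 30)/12) = 5.
  m_7 = 12*5 - 30 = 30, d_7 = (1464 - 30^2)/12 = 564/12 = 47, a_7 = floor((38 + 30)/47) = 1.
  m_8 = 47*1 - 30 = 17, d_8 = (1464 - 17^2)/47 = 1175/47 = 25, a_8 = floor((38 + 17)/25) = 2.
  m_9 = 25*2 - 17 = 33, d_9 = (1464 - 33^2)/25 = 375/25 = 15, a_9 = floor((38 + 33)/15) = 4.
  m_10 = 15*4 - 33 = 27, d_10 = (1464 - 27^2)/15 = 735/15 = 49, a_10 = floor((38 + 27)/49) = 1.
  m_11 = 49*1 - 27 = 22, d_11 = (1464 - 22^2)/49 = 980/49 = 20, a_11 = floor((38 + 22)/20) = 3.
  m_12 = 20*3 - 22 = 38, d_12 = (1464 - 38^2)/20 = 20/20 = 1, a_12 = floor((38 + 38)/1) = 76.
  m_13 = 1*76 - 38 = 38, d_13 = (1464 - 38^2)/1 = 20/1 = 20: (m_13, d_13) = (m_1, d_1) = (38, 20), so from here the quotients repeat a_1, ..., a_12; the period length is 12.
So sqrt(1464) = [38; (3, 1, 4, 2, 1, 5, 1, 2, 4, 1, 3, 76)] with period length k = 12.
k is even, so the fundamental solution of x^2 - 1464y^2 = 1 is (p_{k-1}, q_{k-1}) = (p_11, q_11); compute convergents through index 11.
Convergents (p_i = a_i*p_{i-1} + p_{i-2}, q_i = a_i*q_{i-1} + q_{i-2} with p_{-2}=0, p_{-1}=1, q_{-2}=1, q_{-1}=0):
  i=0: a_0=38, p_0 = 38*1 + 0 = 38, q_0 = 38*0 + 1 = 1.
  i=1: a_1=3, p_1 = 3*38 + 1 = 115, q_1 = 3*1 + 0 = 3.
  i=2: a_2=1, p_2 = 1*115 + 38 = 153, q_2 = 1*3 + 1 = 4.
  i=3: a_3=4, p_3 = 4*153 + 115 = 727, q_3 = 4*4 + 3 = 19.
  i=4: a_4=2, p_4 = 2*727 + 153 = 1607, q_4 = 2*19 + 4 = 42.
  i=5: a_5=1, p_5 = 1*1607 + 727 = 2334, q_5 = 1*42 + 19 = 61.
  i=6: a_6=5, p_6 = 5*2334 + 1607 = 13277, q_6 = 5*61 + 42 = 347.
  i=7: a_7=1, p_7 = 1*13277 + 2334 = 15611, q_7 = 1*347 + 61 = 408.
  i=8: a_8=2, p_8 = 2*15611 + 13277 = 44499, q_8 = 2*408 + 347 = 1163.
  i=9: a_9=4, p_9 = 4*44499 + 15611 = 193607, q_9 = 4*1163 + 408 = 5060.
  i=10: a_10=1, p_10 = 1*193607 + 44499 = 238106, q_10 = 1*5060 + 1163 = 6223.
  i=11: a_11=3, p_11 = 3*238106 + 193607 = 907925, q_11 = 3*6223 + 5060 = 23729.
Check: 907925^2 - 1464*23729^2 = 824327805625 - 824327805624 = 1, so (x, y) = (907925, 23729) solves the equation, and by the theorem it is the least positive solution.

(x, y) = (907925, 23729)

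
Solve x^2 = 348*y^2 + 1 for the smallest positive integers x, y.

(x, y) = (1567, 84)

First expand sqrt(348) as a continued fraction. With x_i = (sqrt(348) + m_i)/d_i and (m_0, d_0) = (0, 1): a_0 = floor(sqrt(348)) = 18, since 18^2 = 324 <= 348 < 361 = 19^2.
Iterate m_{i+1} = d_i*a_i - m_i, d_{i+1} = (348 - m_{i+1}^2)/d_i, a_{i+1} = floor((a_0 + m_{i+1})/d_{i+1}):
  m_1 = 1*18 - 0 = 18, d_1 = (348 - 18^2)/1 = 24/1 = 24, a_1 = floor((18 + 18)/24) = 1.
  m_2 = 24*1 - 18 = 6, d_2 = (348 - 6^2)/24 = 312/24 = 13, a_2 = floor((18 + 6)/13) = 1.
  m_3 = 13*1 - 6 = 7, d_3 = (348 - 7^2)/13 = 299/13 = 23, a_3 = floor((18 + 7)/23) = 1.
  m_4 = 23*1 - 7 = 16, d_4 = (348 - 16^2)/23 = 92/23 = 4, a_4 = floor((18 + 16)/4) = 8.
  m_5 = 4*8 - 16 = 16, d_5 = (348 - 16^2)/4 = 92/4 = 23, a_5 = floor((18 + 16)/23) = 1.
  m_6 = 23*1 - 16 = 7, d_6 = (348 - 7^2)/23 = 299/23 = 13, a_6 = floor((18 + 7)/13) = 1.
  m_7 = 13*1 - 7 = 6, d_7 = (348 - 6^2)/13 = 312/13 = 24, a_7 = floor((18 + 6)/24) = 1.
  m_8 = 24*1 - 6 = 18, d_8 = (348 - 18^2)/24 = 24/24 = 1, a_8 = floor((18 + 18)/1) = 36.
  m_9 = 1*36 - 18 = 18, d_9 = (348 - 18^2)/1 = 24/1 = 24: (m_9, d_9) = (m_1, d_1) = (18, 24), so from here the quotients repeat a_1, ..., a_8; the period length is 8.
So sqrt(348) = [18; (1, 1, 1, 8, 1, 1, 1, 36)] with period length k = 8.
k is even, so the fundamental solution of x^2 - 348y^2 = 1 is (p_{k-1}, q_{k-1}) = (p_7, q_7); compute convergents through index 7.
Convergents (p_i = a_i*p_{i-1} + p_{i-2}, q_i = a_i*q_{i-1} + q_{i-2} with p_{-2}=0, p_{-1}=1, q_{-2}=1, q_{-1}=0):
  i=0: a_0=18, p_0 = 18*1 + 0 = 18, q_0 = 18*0 + 1 = 1.
  i=1: a_1=1, p_1 = 1*18 + 1 = 19, q_1 = 1*1 + 0 = 1.
  i=2: a_2=1, p_2 = 1*19 + 18 = 37, q_2 = 1*1 + 1 = 2.
  i=3: a_3=1, p_3 = 1*37 + 19 = 56, q_3 = 1*2 + 1 = 3.
  i=4: a_4=8, p_4 = 8*56 + 37 = 485, q_4 = 8*3 + 2 = 26.
  i=5: a_5=1, p_5 = 1*485 + 56 = 541, q_5 = 1*26 + 3 = 29.
  i=6: a_6=1, p_6 = 1*541 + 485 = 1026, q_6 = 1*29 + 26 = 55.
  i=7: a_7=1, p_7 = 1*1026 + 541 = 1567, q_7 = 1*55 + 29 = 84.
Check: 1567^2 - 348*84^2 = 2455489 - 2455488 = 1, so (x, y) = (1567, 84) solves the equation, and by the theorem it is the least positive solution.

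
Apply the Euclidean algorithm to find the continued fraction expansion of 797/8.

Run the Euclidean algorithm on 797 and 8; the successive quotients are the partial quotients a_0, a_1, ... (each step inverts the fractional part left over by the previous one):
  797 = 99*8 + 5, so a_0 = 99.
  8 = 1*5 + 3, so a_1 = 1.
  5 = 1*3 + 2, so a_2 = 1.
  3 = 1*2 + 1, so a_3 = 1.
  2 = 2*1 + 0, so a_4 = 2.
The remainder reaches 0 after 5 divisions, so the expansion has 5 partial quotients, read off in order.

[99; 1, 1, 1, 2]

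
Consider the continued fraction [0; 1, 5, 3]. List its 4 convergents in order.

0/1, 1/1, 5/6, 16/19

Using the convergent recurrence p_i = a_i*p_{i-1} + p_{i-2}, q_i = a_i*q_{i-1} + q_{i-2} with p_{-2}=0, p_{-1}=1, q_{-2}=1, q_{-1}=0:
  i=0: a_0=0, p_0 = 0*1 + 0 = 0, q_0 = 0*0 + 1 = 1.
  i=1: a_1=1, p_1 = 1*0 + 1 = 1, q_1 = 1*1 + 0 = 1.
  i=2: a_2=5, p_2 = 5*1 + 0 = 5, q_2 = 5*1 + 1 = 6.
  i=3: a_3=3, p_3 = 3*5 + 1 = 16, q_3 = 3*6 + 1 = 19.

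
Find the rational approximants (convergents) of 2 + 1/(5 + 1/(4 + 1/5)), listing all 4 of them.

Using the convergent recurrence p_i = a_i*p_{i-1} + p_{i-2}, q_i = a_i*q_{i-1} + q_{i-2} with p_{-2}=0, p_{-1}=1, q_{-2}=1, q_{-1}=0:
  i=0: a_0=2, p_0 = 2*1 + 0 = 2, q_0 = 2*0 + 1 = 1.
  i=1: a_1=5, p_1 = 5*2 + 1 = 11, q_1 = 5*1 + 0 = 5.
  i=2: a_2=4, p_2 = 4*11 + 2 = 46, q_2 = 4*5 + 1 = 21.
  i=3: a_3=5, p_3 = 5*46 + 11 = 241, q_3 = 5*21 + 5 = 110.

2/1, 11/5, 46/21, 241/110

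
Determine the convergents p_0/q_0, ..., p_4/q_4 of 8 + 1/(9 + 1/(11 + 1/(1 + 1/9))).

8/1, 73/9, 811/100, 884/109, 8767/1081

Using the convergent recurrence p_i = a_i*p_{i-1} + p_{i-2}, q_i = a_i*q_{i-1} + q_{i-2} with p_{-2}=0, p_{-1}=1, q_{-2}=1, q_{-1}=0:
  i=0: a_0=8, p_0 = 8*1 + 0 = 8, q_0 = 8*0 + 1 = 1.
  i=1: a_1=9, p_1 = 9*8 + 1 = 73, q_1 = 9*1 + 0 = 9.
  i=2: a_2=11, p_2 = 11*73 + 8 = 811, q_2 = 11*9 + 1 = 100.
  i=3: a_3=1, p_3 = 1*811 + 73 = 884, q_3 = 1*100 + 9 = 109.
  i=4: a_4=9, p_4 = 9*884 + 811 = 8767, q_4 = 9*109 + 100 = 1081.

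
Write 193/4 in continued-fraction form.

[48; 4]

Run the Euclidean algorithm on 193 and 4; the successive quotients are the partial quotients a_0, a_1, ... (each step inverts the fractional part left over by the previous one):
  193 = 48*4 + 1, so a_0 = 48.
  4 = 4*1 + 0, so a_1 = 4.
The remainder reaches 0 after 2 divisions, so the expansion has 2 partial quotients, read off in order.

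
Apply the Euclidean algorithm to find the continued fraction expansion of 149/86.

Run the Euclidean algorithm on 149 and 86; the successive quotients are the partial quotients a_0, a_1, ... (each step inverts the fractional part left over by the previous one):
  149 = 1*86 + 63, so a_0 = 1.
  86 = 1*63 + 23, so a_1 = 1.
  63 = 2*23 + 17, so a_2 = 2.
  23 = 1*17 + 6, so a_3 = 1.
  17 = 2*6 + 5, so a_4 = 2.
  6 = 1*5 + 1, so a_5 = 1.
  5 = 5*1 + 0, so a_6 = 5.
The remainder reaches 0 after 7 divisions, so the expansion has 7 partial quotients, read off in order.

[1; 1, 2, 1, 2, 1, 5]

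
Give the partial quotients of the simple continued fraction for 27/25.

Run the Euclidean algorithm on 27 and 25; the successive quotients are the partial quotients a_0, a_1, ... (each step inverts the fractional part left over by the previous one):
  27 = 1*25 + 2, so a_0 = 1.
  25 = 12*2 + 1, so a_1 = 12.
  2 = 2*1 + 0, so a_2 = 2.
The remainder reaches 0 after 3 divisions, so the expansion has 3 partial quotients, read off in order.

[1; 12, 2]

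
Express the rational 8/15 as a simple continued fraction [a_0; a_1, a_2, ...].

Run the Euclidean algorithm on 8 and 15; the successive quotients are the partial quotients a_0, a_1, ... (each step inverts the fractional part left over by the previous one):
  8 = 0*15 + 8, so a_0 = 0.
  15 = 1*8 + 7, so a_1 = 1.
  8 = 1*7 + 1, so a_2 = 1.
  7 = 7*1 + 0, so a_3 = 7.
The remainder reaches 0 after 4 divisions, so the expansion has 4 partial quotients, read off in order.

[0; 1, 1, 7]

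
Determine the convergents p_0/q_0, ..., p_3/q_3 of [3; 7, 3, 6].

Using the convergent recurrence p_i = a_i*p_{i-1} + p_{i-2}, q_i = a_i*q_{i-1} + q_{i-2} with p_{-2}=0, p_{-1}=1, q_{-2}=1, q_{-1}=0:
  i=0: a_0=3, p_0 = 3*1 + 0 = 3, q_0 = 3*0 + 1 = 1.
  i=1: a_1=7, p_1 = 7*3 + 1 = 22, q_1 = 7*1 + 0 = 7.
  i=2: a_2=3, p_2 = 3*22 + 3 = 69, q_2 = 3*7 + 1 = 22.
  i=3: a_3=6, p_3 = 6*69 + 22 = 436, q_3 = 6*22 + 7 = 139.

3/1, 22/7, 69/22, 436/139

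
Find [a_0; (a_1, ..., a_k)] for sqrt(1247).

Write x_i = (sqrt(1247) + m_i)/d_i with (m_0, d_0) = (0, 1). a_0 = floor(sqrt(1247)) = 35, since 35^2 = 1225 <= 1247 < 1296 = 36^2.
Iterate m_{i+1} = d_i*a_i - m_i, d_{i+1} = (1247 - m_{i+1}^2)/d_i, a_{i+1} = floor((a_0 + m_{i+1})/d_{i+1}):
  m_1 = 1*35 - 0 = 35, d_1 = (1247 - 35^2)/1 = 22/1 = 22, a_1 = floor((35 + 35)/22) = 3.
  m_2 = 22*3 - 35 = 31, d_2 = (1247 - 31^2)/22 = 286/22 = 13, a_2 = floor((35 + 31)/13) = 5.
  m_3 = 13*5 - 31 = 34, d_3 = (1247 - 34^2)/13 = 91/13 = 7, a_3 = floor((35 + 34)/7) = 9.
  m_4 = 7*9 - 34 = 29, d_4 = (1247 - 29^2)/7 = 406/7 = 58, a_4 = floor((35 + 29)/58) = 1.
  m_5 = 58*1 - 29 = 29, d_5 = (1247 - 29^2)/58 = 406/58 = 7, a_5 = floor((35 + 29)/7) = 9.
  m_6 = 7*9 - 29 = 34, d_6 = (1247 - 34^2)/7 = 91/7 = 13, a_6 = floor((35 + 34)/13) = 5.
  m_7 = 13*5 - 34 = 31, d_7 = (1247 - 31^2)/13 = 286/13 = 22, a_7 = floor((35 + 31)/22) = 3.
  m_8 = 22*3 - 31 = 35, d_8 = (1247 - 35^2)/22 = 22/22 = 1, a_8 = floor((35 + 35)/1) = 70.
  m_9 = 1*70 - 35 = 35, d_9 = (1247 - 35^2)/1 = 22/1 = 22: (m_9, d_9) = (m_1, d_1) = (35, 22), so from here the quotients repeat a_1, ..., a_8; the period length is 8.
Hence the expansion of sqrt(1247) is a_0 = 35 followed by the repeating block 3, 5, 9, 1, 9, 5, 3, 70 (period 8).

[35; (3, 5, 9, 1, 9, 5, 3, 70)]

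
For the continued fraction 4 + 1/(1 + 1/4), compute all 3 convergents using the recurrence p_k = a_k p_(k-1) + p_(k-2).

4/1, 5/1, 24/5

Using the convergent recurrence p_i = a_i*p_{i-1} + p_{i-2}, q_i = a_i*q_{i-1} + q_{i-2} with p_{-2}=0, p_{-1}=1, q_{-2}=1, q_{-1}=0:
  i=0: a_0=4, p_0 = 4*1 + 0 = 4, q_0 = 4*0 + 1 = 1.
  i=1: a_1=1, p_1 = 1*4 + 1 = 5, q_1 = 1*1 + 0 = 1.
  i=2: a_2=4, p_2 = 4*5 + 4 = 24, q_2 = 4*1 + 1 = 5.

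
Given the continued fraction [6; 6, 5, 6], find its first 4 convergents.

6/1, 37/6, 191/31, 1183/192

Using the convergent recurrence p_i = a_i*p_{i-1} + p_{i-2}, q_i = a_i*q_{i-1} + q_{i-2} with p_{-2}=0, p_{-1}=1, q_{-2}=1, q_{-1}=0:
  i=0: a_0=6, p_0 = 6*1 + 0 = 6, q_0 = 6*0 + 1 = 1.
  i=1: a_1=6, p_1 = 6*6 + 1 = 37, q_1 = 6*1 + 0 = 6.
  i=2: a_2=5, p_2 = 5*37 + 6 = 191, q_2 = 5*6 + 1 = 31.
  i=3: a_3=6, p_3 = 6*191 + 37 = 1183, q_3 = 6*31 + 6 = 192.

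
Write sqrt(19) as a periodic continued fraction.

Write x_i = (sqrt(19) + m_i)/d_i with (m_0, d_0) = (0, 1). a_0 = floor(sqrt(19)) = 4, since 4^2 = 16 <= 19 < 25 = 5^2.
Iterate m_{i+1} = d_i*a_i - m_i, d_{i+1} = (19 - m_{i+1}^2)/d_i, a_{i+1} = floor((a_0 + m_{i+1})/d_{i+1}):
  m_1 = 1*4 - 0 = 4, d_1 = (19 - 4^2)/1 = 3/1 = 3, a_1 = floor((4 + 4)/3) = 2.
  m_2 = 3*2 - 4 = 2, d_2 = (19 - 2^2)/3 = 15/3 = 5, a_2 = floor((4 + 2)/5) = 1.
  m_3 = 5*1 - 2 = 3, d_3 = (19 - 3^2)/5 = 10/5 = 2, a_3 = floor((4 + 3)/2) = 3.
  m_4 = 2*3 - 3 = 3, d_4 = (19 - 3^2)/2 = 10/2 = 5, a_4 = floor((4 + 3)/5) = 1.
  m_5 = 5*1 - 3 = 2, d_5 = (19 - 2^2)/5 = 15/5 = 3, a_5 = floor((4 + 2)/3) = 2.
  m_6 = 3*2 - 2 = 4, d_6 = (19 - 4^2)/3 = 3/3 = 1, a_6 = floor((4 + 4)/1) = 8.
  m_7 = 1*8 - 4 = 4, d_7 = (19 - 4^2)/1 = 3/1 = 3: (m_7, d_7) = (m_1, d_1) = (4, 3), so from here the quotients repeat a_1, ..., a_6; the period length is 6.
Hence the expansion of sqrt(19) is a_0 = 4 followed by the repeating block 2, 1, 3, 1, 2, 8 (period 6).

[4; (2, 1, 3, 1, 2, 8)]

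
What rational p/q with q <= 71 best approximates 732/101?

Expand x = 732/101 as a continued fraction with the Euclidean algorithm:
  732 = 7*101 + 25, so a_0 = 7.
  101 = 4*25 + 1, so a_1 = 4.
  25 = 25*1 + 0, so a_2 = 25.
so x = [7; 4, 25].
Convergents (p_i = a_i*p_{i-1} + p_{i-2}, q_i = a_i*q_{i-1} + q_{i-2} with p_{-2}=0, p_{-1}=1, q_{-2}=1, q_{-1}=0), until the denominator exceeds 71:
  i=0: a_0=7, p_0 = 7*1 + 0 = 7, q_0 = 7*0 + 1 = 1.
  i=1: a_1=4, p_1 = 4*7 + 1 = 29, q_1 = 4*1 + 0 = 4.
  i=2: a_2=25, p_2 = 25*29 + 7 = 732, q_2 = 25*4 + 1 = 101.
q_2 = 101 > 71, so the last convergent with denominator <= 71 is p_1/q_1 = 29/4.
The closest fraction with denominator <= 71 is either p_1/q_1 or the intermediate fraction (k*p_1 + p_0)/(k*q_1 + q_0) with the largest k >= 1 whose denominator stays <= 71; these approach x as k grows, and every other convergent or intermediate fraction in range is farther away.
Largest k: floor((71 - q_0)/q_1) = floor((71 - 1)/4) = 17.
That gives (17*29 + 7)/(17*4 + 1) = 500/69.
Compare the errors: |x - 29/4| = |732*4 - 29*101|/(101*4) = 1/404, and |x - 500/69| = |732*69 - 500*101|/(101*69) = 8/6969.
Cross-multiplying, 8*404 = 3232 < 6969 = 1*6969, so 8/6969 is smaller: the intermediate fraction 500/69 is closer to x than 29/4.

500/69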